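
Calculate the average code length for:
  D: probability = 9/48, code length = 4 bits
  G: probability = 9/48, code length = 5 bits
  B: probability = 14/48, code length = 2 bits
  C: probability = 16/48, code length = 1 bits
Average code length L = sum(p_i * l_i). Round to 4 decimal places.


Weighted contributions p_i * l_i:
  D: (9/48) * 4 = 36/48
  G: (9/48) * 5 = 45/48
  B: (14/48) * 2 = 28/48
  C: (16/48) * 1 = 16/48
Sum = (36 + 45 + 28 + 16)/48 = 125/48

L = 125/48 = 2.6042 bits/symbol


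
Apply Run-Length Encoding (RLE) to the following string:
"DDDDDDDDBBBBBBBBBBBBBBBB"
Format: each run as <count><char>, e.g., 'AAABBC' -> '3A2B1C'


Scanning runs left to right:
  i=0: run of 'D' x 8 -> '8D'
  i=8: run of 'B' x 16 -> '16B'

RLE = 8D16B


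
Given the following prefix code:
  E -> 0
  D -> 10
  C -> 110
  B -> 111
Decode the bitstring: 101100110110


Decoding step by step:
Bits 10 -> D
Bits 110 -> C
Bits 0 -> E
Bits 110 -> C
Bits 110 -> C


Decoded message: DCECC


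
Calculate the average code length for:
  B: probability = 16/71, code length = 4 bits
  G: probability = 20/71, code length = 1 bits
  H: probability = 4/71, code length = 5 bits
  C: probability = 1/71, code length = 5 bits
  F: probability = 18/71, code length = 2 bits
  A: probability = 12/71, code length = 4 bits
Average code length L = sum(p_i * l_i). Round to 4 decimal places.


Weighted contributions p_i * l_i:
  B: (16/71) * 4 = 64/71
  G: (20/71) * 1 = 20/71
  H: (4/71) * 5 = 20/71
  C: (1/71) * 5 = 5/71
  F: (18/71) * 2 = 36/71
  A: (12/71) * 4 = 48/71
Sum = (64 + 20 + 20 + 5 + 36 + 48)/71 = 193/71

L = 193/71 = 2.7183 bits/symbol


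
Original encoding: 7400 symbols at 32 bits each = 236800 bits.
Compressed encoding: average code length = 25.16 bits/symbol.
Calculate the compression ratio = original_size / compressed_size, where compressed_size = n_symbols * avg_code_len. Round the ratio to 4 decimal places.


original_size = n_symbols * orig_bits = 7400 * 32 = 236800 bits
compressed_size = n_symbols * avg_code_len = 7400 * 25.16 = 186184.0 bits
ratio = original_size / compressed_size = 236800 / 186184.0 = 1.2719

Compression ratio = 1.2719


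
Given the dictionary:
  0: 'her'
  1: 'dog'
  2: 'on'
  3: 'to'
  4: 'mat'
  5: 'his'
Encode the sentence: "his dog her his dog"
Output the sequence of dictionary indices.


Look up each word in the dictionary:
  'his' -> 5
  'dog' -> 1
  'her' -> 0
  'his' -> 5
  'dog' -> 1

Encoded: [5, 1, 0, 5, 1]


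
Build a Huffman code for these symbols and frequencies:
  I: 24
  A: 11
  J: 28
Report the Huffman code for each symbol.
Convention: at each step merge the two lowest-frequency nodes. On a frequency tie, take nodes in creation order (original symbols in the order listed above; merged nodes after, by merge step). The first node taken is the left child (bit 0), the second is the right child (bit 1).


Huffman tree construction:
Step 1: Merge A(11) + I(24) = 35
Step 2: Merge J(28) + (A+I)(35) = 63
Read each symbol's code off the tree from the root (left child = 0, right child = 1).

Codes:
  I: 11 (length 2)
  A: 10 (length 2)
  J: 0 (length 1)
Average code length: 98/63 = 1.5556 bits/symbol


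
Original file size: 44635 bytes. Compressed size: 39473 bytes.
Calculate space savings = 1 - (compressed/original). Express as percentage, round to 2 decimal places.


ratio = compressed/original = 39473/44635 = 0.884351
savings = 1 - ratio = 1 - 0.884351 = 0.115649
as a percentage: 0.115649 * 100 = 11.56%

Space savings = 1 - 39473/44635 = 11.56%


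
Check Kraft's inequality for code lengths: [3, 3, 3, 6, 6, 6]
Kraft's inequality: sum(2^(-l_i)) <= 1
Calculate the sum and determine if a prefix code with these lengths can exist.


Sum = 2^(-3) + 2^(-3) + 2^(-3) + 2^(-6) + 2^(-6) + 2^(-6)
    = 0.125 + 0.125 + 0.125 + 0.015625 + 0.015625 + 0.015625
    = 27/64 = 0.421875
Since 0.421875 <= 1, Kraft's inequality IS satisfied.
A prefix code with these lengths CAN exist.

Kraft sum = 0.421875. Satisfied.


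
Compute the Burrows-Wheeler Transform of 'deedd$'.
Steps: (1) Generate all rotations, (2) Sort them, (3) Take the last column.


Rotations (sorted):
  0: $deedd -> last char: d
  1: d$deed -> last char: d
  2: dd$dee -> last char: e
  3: deedd$ -> last char: $
  4: edd$de -> last char: e
  5: eedd$d -> last char: d


BWT = dde$ed


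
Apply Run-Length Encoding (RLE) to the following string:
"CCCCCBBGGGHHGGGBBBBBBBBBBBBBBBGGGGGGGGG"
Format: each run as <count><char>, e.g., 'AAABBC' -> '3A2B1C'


Scanning runs left to right:
  i=0: run of 'C' x 5 -> '5C'
  i=5: run of 'B' x 2 -> '2B'
  i=7: run of 'G' x 3 -> '3G'
  i=10: run of 'H' x 2 -> '2H'
  i=12: run of 'G' x 3 -> '3G'
  i=15: run of 'B' x 15 -> '15B'
  i=30: run of 'G' x 9 -> '9G'

RLE = 5C2B3G2H3G15B9G


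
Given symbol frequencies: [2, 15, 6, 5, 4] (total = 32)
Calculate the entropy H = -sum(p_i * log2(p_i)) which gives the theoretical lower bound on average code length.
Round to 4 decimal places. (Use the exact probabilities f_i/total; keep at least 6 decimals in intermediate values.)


Per-symbol terms -p_i * log2(p_i) with p_i = f_i/32:
  p = 2/32 = 0.062500: log2(p) = -4.000000, -p*log2(p) = 0.250000
  p = 15/32 = 0.468750: log2(p) = -1.093109, -p*log2(p) = 0.512395
  p = 6/32 = 0.187500: log2(p) = -2.415037, -p*log2(p) = 0.452820
  p = 5/32 = 0.156250: log2(p) = -2.678072, -p*log2(p) = 0.418449
  p = 4/32 = 0.125000: log2(p) = -3.000000, -p*log2(p) = 0.375000
H = 0.250000 + 0.512395 + 0.452820 + 0.418449 + 0.375000 = 2.008664

H = 2.0087 bits/symbol


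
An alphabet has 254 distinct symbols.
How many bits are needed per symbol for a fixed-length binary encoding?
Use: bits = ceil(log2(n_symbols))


log2(254) = 7.9887
Bracket: 2^7 = 128 < 254 <= 2^8 = 256
So ceil(log2(254)) = 8

bits = ceil(log2(254)) = ceil(7.9887) = 8 bits


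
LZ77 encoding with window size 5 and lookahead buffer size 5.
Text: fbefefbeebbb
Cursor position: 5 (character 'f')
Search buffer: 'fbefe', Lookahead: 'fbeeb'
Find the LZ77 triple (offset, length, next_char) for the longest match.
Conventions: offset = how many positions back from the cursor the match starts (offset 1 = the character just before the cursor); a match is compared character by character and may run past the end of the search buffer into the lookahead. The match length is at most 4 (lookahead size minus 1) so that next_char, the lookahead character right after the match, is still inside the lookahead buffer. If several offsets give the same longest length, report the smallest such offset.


Try each offset into the search buffer:
  offset=1 (pos 4, char 'e'): match length 0
  offset=2 (pos 3, char 'f'): match length 1
  offset=3 (pos 2, char 'e'): match length 0
  offset=4 (pos 1, char 'b'): match length 0
  offset=5 (pos 0, char 'f'): match length 3
Longest match has length 3 at offset 5.
next_char = character at position 5 + 3 = 8 -> 'e'

Best match: offset=5, length=3 (matching 'fbe' starting at position 0)
LZ77 triple: (5, 3, 'e')


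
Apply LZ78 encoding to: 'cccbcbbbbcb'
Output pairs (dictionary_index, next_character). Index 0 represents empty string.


LZ78 encoding steps:
Dictionary: {0: ''}
Step 1: w='' (idx 0), next='c' -> output (0, 'c'), add 'c' as idx 1
Step 2: w='c' (idx 1), next='c' -> output (1, 'c'), add 'cc' as idx 2
Step 3: w='' (idx 0), next='b' -> output (0, 'b'), add 'b' as idx 3
Step 4: w='c' (idx 1), next='b' -> output (1, 'b'), add 'cb' as idx 4
Step 5: w='b' (idx 3), next='b' -> output (3, 'b'), add 'bb' as idx 5
Step 6: w='b' (idx 3), next='c' -> output (3, 'c'), add 'bc' as idx 6
Step 7: w='b' (idx 3), end of input -> output (3, '')


Encoded: [(0, 'c'), (1, 'c'), (0, 'b'), (1, 'b'), (3, 'b'), (3, 'c'), (3, '')]


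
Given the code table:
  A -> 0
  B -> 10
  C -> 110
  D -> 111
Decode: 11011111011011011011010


Decoding:
110 -> C
111 -> D
110 -> C
110 -> C
110 -> C
110 -> C
110 -> C
10 -> B


Result: CDCCCCCB


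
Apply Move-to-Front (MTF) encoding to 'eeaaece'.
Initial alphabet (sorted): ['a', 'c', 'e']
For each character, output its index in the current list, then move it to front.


MTF encoding:
'e': index 2 in ['a', 'c', 'e'] -> ['e', 'a', 'c']
'e': index 0 in ['e', 'a', 'c'] -> ['e', 'a', 'c']
'a': index 1 in ['e', 'a', 'c'] -> ['a', 'e', 'c']
'a': index 0 in ['a', 'e', 'c'] -> ['a', 'e', 'c']
'e': index 1 in ['a', 'e', 'c'] -> ['e', 'a', 'c']
'c': index 2 in ['e', 'a', 'c'] -> ['c', 'e', 'a']
'e': index 1 in ['c', 'e', 'a'] -> ['e', 'c', 'a']


Output: [2, 0, 1, 0, 1, 2, 1]


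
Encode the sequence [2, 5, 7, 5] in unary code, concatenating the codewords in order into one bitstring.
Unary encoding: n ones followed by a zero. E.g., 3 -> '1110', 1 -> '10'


Encode each number as n ones followed by a terminating 0:
  2 -> 110 (3 bits)
  5 -> 111110 (6 bits)
  7 -> 11111110 (8 bits)
  5 -> 111110 (6 bits)
Total length = 3 + 6 + 8 + 6 = 23 bits.

Unary([2, 5, 7, 5]) = 11011111011111110111110 (23 bits)


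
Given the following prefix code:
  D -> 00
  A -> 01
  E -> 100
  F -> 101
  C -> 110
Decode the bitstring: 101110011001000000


Decoding step by step:
Bits 101 -> F
Bits 110 -> C
Bits 01 -> A
Bits 100 -> E
Bits 100 -> E
Bits 00 -> D
Bits 00 -> D


Decoded message: FCAEEDD


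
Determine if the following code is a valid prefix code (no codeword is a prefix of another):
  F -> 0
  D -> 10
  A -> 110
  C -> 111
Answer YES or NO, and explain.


Checking each pair (does one codeword prefix another?):
  F='0' vs D='10': no prefix
  F='0' vs A='110': no prefix
  F='0' vs C='111': no prefix
  D='10' vs F='0': no prefix
  D='10' vs A='110': no prefix
  D='10' vs C='111': no prefix
  A='110' vs F='0': no prefix
  A='110' vs D='10': no prefix
  A='110' vs C='111': no prefix
  C='111' vs F='0': no prefix
  C='111' vs D='10': no prefix
  C='111' vs A='110': no prefix
No violation found over all pairs.

YES -- this is a valid prefix code. No codeword is a prefix of any other codeword.


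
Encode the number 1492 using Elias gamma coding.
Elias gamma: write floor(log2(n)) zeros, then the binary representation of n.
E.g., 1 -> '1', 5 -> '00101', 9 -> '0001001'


num_bits = floor(log2(1492)) + 1 = 11
leading_zeros = num_bits - 1 = 10
binary(1492) = 10111010100

Elias gamma(1492) = '0000000000' + '10111010100' = 000000000010111010100 (21 bits)


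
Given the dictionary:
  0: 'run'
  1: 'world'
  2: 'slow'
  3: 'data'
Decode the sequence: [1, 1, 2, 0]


Look up each index in the dictionary:
  1 -> 'world'
  1 -> 'world'
  2 -> 'slow'
  0 -> 'run'

Decoded: "world world slow run"


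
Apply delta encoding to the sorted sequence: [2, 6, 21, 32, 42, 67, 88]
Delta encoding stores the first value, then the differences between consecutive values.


First value: 2
Deltas:
  6 - 2 = 4
  21 - 6 = 15
  32 - 21 = 11
  42 - 32 = 10
  67 - 42 = 25
  88 - 67 = 21


Delta encoded: [2, 4, 15, 11, 10, 25, 21]


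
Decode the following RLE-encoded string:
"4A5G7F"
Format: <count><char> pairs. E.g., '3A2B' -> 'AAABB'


Expanding each <count><char> pair:
  4A -> 'AAAA'
  5G -> 'GGGGG'
  7F -> 'FFFFFFF'

Decoded = AAAAGGGGGFFFFFFF


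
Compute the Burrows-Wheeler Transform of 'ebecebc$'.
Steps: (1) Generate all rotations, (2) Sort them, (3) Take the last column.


Rotations (sorted):
  0: $ebecebc -> last char: c
  1: bc$ebece -> last char: e
  2: becebc$e -> last char: e
  3: c$ebeceb -> last char: b
  4: cebc$ebe -> last char: e
  5: ebc$ebec -> last char: c
  6: ebecebc$ -> last char: $
  7: ecebc$eb -> last char: b


BWT = ceebec$b


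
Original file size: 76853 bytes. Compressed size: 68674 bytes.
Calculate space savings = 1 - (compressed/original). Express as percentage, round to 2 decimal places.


ratio = compressed/original = 68674/76853 = 0.893576
savings = 1 - ratio = 1 - 0.893576 = 0.106424
as a percentage: 0.106424 * 100 = 10.64%

Space savings = 1 - 68674/76853 = 10.64%


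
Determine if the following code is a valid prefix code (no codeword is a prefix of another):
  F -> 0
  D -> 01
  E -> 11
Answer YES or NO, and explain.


Checking each pair (does one codeword prefix another?):
  F='0' vs D='01': prefix -- VIOLATION

NO -- this is NOT a valid prefix code. F (0) is a prefix of D (01).


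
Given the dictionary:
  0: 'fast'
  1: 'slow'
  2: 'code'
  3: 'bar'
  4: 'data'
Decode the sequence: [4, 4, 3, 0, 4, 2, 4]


Look up each index in the dictionary:
  4 -> 'data'
  4 -> 'data'
  3 -> 'bar'
  0 -> 'fast'
  4 -> 'data'
  2 -> 'code'
  4 -> 'data'

Decoded: "data data bar fast data code data"


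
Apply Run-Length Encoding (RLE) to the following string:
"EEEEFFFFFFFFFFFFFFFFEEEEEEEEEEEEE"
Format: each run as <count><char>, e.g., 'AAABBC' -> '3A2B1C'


Scanning runs left to right:
  i=0: run of 'E' x 4 -> '4E'
  i=4: run of 'F' x 16 -> '16F'
  i=20: run of 'E' x 13 -> '13E'

RLE = 4E16F13E


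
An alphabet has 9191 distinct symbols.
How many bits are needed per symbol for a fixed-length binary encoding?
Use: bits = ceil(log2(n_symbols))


log2(9191) = 13.166
Bracket: 2^13 = 8192 < 9191 <= 2^14 = 16384
So ceil(log2(9191)) = 14

bits = ceil(log2(9191)) = ceil(13.166) = 14 bits


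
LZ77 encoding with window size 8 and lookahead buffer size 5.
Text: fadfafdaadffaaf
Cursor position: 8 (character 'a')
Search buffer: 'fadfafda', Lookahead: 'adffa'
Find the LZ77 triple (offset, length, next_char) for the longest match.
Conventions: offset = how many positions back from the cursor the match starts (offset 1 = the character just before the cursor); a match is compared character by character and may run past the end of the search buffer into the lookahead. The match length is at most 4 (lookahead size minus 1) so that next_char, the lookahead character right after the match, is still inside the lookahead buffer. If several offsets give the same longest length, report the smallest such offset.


Try each offset into the search buffer:
  offset=1 (pos 7, char 'a'): match length 1
  offset=2 (pos 6, char 'd'): match length 0
  offset=3 (pos 5, char 'f'): match length 0
  offset=4 (pos 4, char 'a'): match length 1
  offset=5 (pos 3, char 'f'): match length 0
  offset=6 (pos 2, char 'd'): match length 0
  offset=7 (pos 1, char 'a'): match length 3
  offset=8 (pos 0, char 'f'): match length 0
Longest match has length 3 at offset 7.
next_char = character at position 8 + 3 = 11 -> 'f'

Best match: offset=7, length=3 (matching 'adf' starting at position 1)
LZ77 triple: (7, 3, 'f')


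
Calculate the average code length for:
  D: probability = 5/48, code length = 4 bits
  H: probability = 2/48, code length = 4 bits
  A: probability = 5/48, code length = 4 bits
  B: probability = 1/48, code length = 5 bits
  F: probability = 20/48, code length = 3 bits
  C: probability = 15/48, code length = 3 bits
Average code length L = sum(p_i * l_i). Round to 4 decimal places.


Weighted contributions p_i * l_i:
  D: (5/48) * 4 = 20/48
  H: (2/48) * 4 = 8/48
  A: (5/48) * 4 = 20/48
  B: (1/48) * 5 = 5/48
  F: (20/48) * 3 = 60/48
  C: (15/48) * 3 = 45/48
Sum = (20 + 8 + 20 + 5 + 60 + 45)/48 = 158/48

L = 158/48 = 3.2917 bits/symbol


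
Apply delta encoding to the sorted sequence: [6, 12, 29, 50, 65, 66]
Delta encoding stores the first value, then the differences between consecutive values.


First value: 6
Deltas:
  12 - 6 = 6
  29 - 12 = 17
  50 - 29 = 21
  65 - 50 = 15
  66 - 65 = 1


Delta encoded: [6, 6, 17, 21, 15, 1]


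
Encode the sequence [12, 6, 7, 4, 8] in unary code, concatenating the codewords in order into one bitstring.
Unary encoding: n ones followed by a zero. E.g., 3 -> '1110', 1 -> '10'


Encode each number as n ones followed by a terminating 0:
  12 -> 1111111111110 (13 bits)
  6 -> 1111110 (7 bits)
  7 -> 11111110 (8 bits)
  4 -> 11110 (5 bits)
  8 -> 111111110 (9 bits)
Total length = 13 + 7 + 8 + 5 + 9 = 42 bits.

Unary([12, 6, 7, 4, 8]) = 111111111111011111101111111011110111111110 (42 bits)


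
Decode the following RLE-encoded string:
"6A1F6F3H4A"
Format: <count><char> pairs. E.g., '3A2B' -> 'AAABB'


Expanding each <count><char> pair:
  6A -> 'AAAAAA'
  1F -> 'F'
  6F -> 'FFFFFF'
  3H -> 'HHH'
  4A -> 'AAAA'

Decoded = AAAAAAFFFFFFFHHHAAAA


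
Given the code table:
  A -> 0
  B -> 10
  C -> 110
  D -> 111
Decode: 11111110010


Decoding:
111 -> D
111 -> D
10 -> B
0 -> A
10 -> B


Result: DDBAB


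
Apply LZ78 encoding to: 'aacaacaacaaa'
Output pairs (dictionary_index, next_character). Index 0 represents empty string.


LZ78 encoding steps:
Dictionary: {0: ''}
Step 1: w='' (idx 0), next='a' -> output (0, 'a'), add 'a' as idx 1
Step 2: w='a' (idx 1), next='c' -> output (1, 'c'), add 'ac' as idx 2
Step 3: w='a' (idx 1), next='a' -> output (1, 'a'), add 'aa' as idx 3
Step 4: w='' (idx 0), next='c' -> output (0, 'c'), add 'c' as idx 4
Step 5: w='aa' (idx 3), next='c' -> output (3, 'c'), add 'aac' as idx 5
Step 6: w='aa' (idx 3), next='a' -> output (3, 'a'), add 'aaa' as idx 6


Encoded: [(0, 'a'), (1, 'c'), (1, 'a'), (0, 'c'), (3, 'c'), (3, 'a')]


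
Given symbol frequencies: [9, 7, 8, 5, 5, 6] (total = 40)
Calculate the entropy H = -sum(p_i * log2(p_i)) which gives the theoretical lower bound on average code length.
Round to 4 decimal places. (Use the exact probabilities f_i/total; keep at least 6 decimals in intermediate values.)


Per-symbol terms -p_i * log2(p_i) with p_i = f_i/40:
  p = 9/40 = 0.225000: log2(p) = -2.152003, -p*log2(p) = 0.484201
  p = 7/40 = 0.175000: log2(p) = -2.514573, -p*log2(p) = 0.440050
  p = 8/40 = 0.200000: log2(p) = -2.321928, -p*log2(p) = 0.464386
  p = 5/40 = 0.125000: log2(p) = -3.000000, -p*log2(p) = 0.375000
  p = 5/40 = 0.125000: log2(p) = -3.000000, -p*log2(p) = 0.375000
  p = 6/40 = 0.150000: log2(p) = -2.736966, -p*log2(p) = 0.410545
H = 0.484201 + 0.440050 + 0.464386 + 0.375000 + 0.375000 + 0.410545 = 2.549182

H = 2.5492 bits/symbol


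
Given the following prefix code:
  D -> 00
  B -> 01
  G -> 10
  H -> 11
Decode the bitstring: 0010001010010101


Decoding step by step:
Bits 00 -> D
Bits 10 -> G
Bits 00 -> D
Bits 10 -> G
Bits 10 -> G
Bits 01 -> B
Bits 01 -> B
Bits 01 -> B


Decoded message: DGDGGBBB


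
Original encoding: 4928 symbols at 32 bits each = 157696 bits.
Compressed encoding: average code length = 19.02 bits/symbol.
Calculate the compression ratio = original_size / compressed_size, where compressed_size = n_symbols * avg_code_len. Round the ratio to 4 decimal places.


original_size = n_symbols * orig_bits = 4928 * 32 = 157696 bits
compressed_size = n_symbols * avg_code_len = 4928 * 19.02 = 93730.56 bits
ratio = original_size / compressed_size = 157696 / 93730.56 = 1.6824

Compression ratio = 1.6824


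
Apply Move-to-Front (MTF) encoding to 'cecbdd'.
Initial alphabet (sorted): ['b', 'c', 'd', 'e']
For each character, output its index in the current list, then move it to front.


MTF encoding:
'c': index 1 in ['b', 'c', 'd', 'e'] -> ['c', 'b', 'd', 'e']
'e': index 3 in ['c', 'b', 'd', 'e'] -> ['e', 'c', 'b', 'd']
'c': index 1 in ['e', 'c', 'b', 'd'] -> ['c', 'e', 'b', 'd']
'b': index 2 in ['c', 'e', 'b', 'd'] -> ['b', 'c', 'e', 'd']
'd': index 3 in ['b', 'c', 'e', 'd'] -> ['d', 'b', 'c', 'e']
'd': index 0 in ['d', 'b', 'c', 'e'] -> ['d', 'b', 'c', 'e']


Output: [1, 3, 1, 2, 3, 0]


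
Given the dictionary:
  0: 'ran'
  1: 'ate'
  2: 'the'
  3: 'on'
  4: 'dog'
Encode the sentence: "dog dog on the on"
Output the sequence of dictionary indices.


Look up each word in the dictionary:
  'dog' -> 4
  'dog' -> 4
  'on' -> 3
  'the' -> 2
  'on' -> 3

Encoded: [4, 4, 3, 2, 3]


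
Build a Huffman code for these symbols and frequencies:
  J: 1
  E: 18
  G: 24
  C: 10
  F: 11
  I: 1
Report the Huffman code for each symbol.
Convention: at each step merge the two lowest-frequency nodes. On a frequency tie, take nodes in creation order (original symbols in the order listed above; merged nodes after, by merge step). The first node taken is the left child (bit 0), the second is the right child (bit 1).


Huffman tree construction:
Step 1: Merge J(1) + I(1) = 2
Step 2: Merge (J+I)(2) + C(10) = 12
Step 3: Merge F(11) + ((J+I)+C)(12) = 23
Step 4: Merge E(18) + (F+((J+I)+C))(23) = 41
Step 5: Merge G(24) + (E+(F+((J+I)+C)))(41) = 65
Read each symbol's code off the tree from the root (left child = 0, right child = 1).

Codes:
  J: 11100 (length 5)
  E: 10 (length 2)
  G: 0 (length 1)
  C: 1111 (length 4)
  F: 110 (length 3)
  I: 11101 (length 5)
Average code length: 143/65 = 2.2000 bits/symbol


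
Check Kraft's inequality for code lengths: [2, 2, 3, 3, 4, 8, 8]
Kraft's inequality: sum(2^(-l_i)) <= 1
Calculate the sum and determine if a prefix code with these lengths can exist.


Sum = 2^(-2) + 2^(-2) + 2^(-3) + 2^(-3) + 2^(-4) + 2^(-8) + 2^(-8)
    = 0.25 + 0.25 + 0.125 + 0.125 + 0.0625 + 0.00390625 + 0.00390625
    = 210/256 = 0.8203125
Since 0.8203125 <= 1, Kraft's inequality IS satisfied.
A prefix code with these lengths CAN exist.

Kraft sum = 0.8203125. Satisfied.


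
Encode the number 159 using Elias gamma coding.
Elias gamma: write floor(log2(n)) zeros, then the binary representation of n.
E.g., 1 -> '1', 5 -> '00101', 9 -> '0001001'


num_bits = floor(log2(159)) + 1 = 8
leading_zeros = num_bits - 1 = 7
binary(159) = 10011111

Elias gamma(159) = '0000000' + '10011111' = 000000010011111 (15 bits)


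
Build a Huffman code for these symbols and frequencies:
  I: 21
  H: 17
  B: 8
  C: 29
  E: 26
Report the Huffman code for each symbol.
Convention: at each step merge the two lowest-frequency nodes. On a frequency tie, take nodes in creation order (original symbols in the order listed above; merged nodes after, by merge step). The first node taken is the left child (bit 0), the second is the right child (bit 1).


Huffman tree construction:
Step 1: Merge B(8) + H(17) = 25
Step 2: Merge I(21) + (B+H)(25) = 46
Step 3: Merge E(26) + C(29) = 55
Step 4: Merge (I+(B+H))(46) + (E+C)(55) = 101
Read each symbol's code off the tree from the root (left child = 0, right child = 1).

Codes:
  I: 00 (length 2)
  H: 011 (length 3)
  B: 010 (length 3)
  C: 11 (length 2)
  E: 10 (length 2)
Average code length: 227/101 = 2.2475 bits/symbol


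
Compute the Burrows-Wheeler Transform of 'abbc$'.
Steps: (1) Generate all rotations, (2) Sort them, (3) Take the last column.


Rotations (sorted):
  0: $abbc -> last char: c
  1: abbc$ -> last char: $
  2: bbc$a -> last char: a
  3: bc$ab -> last char: b
  4: c$abb -> last char: b


BWT = c$abb


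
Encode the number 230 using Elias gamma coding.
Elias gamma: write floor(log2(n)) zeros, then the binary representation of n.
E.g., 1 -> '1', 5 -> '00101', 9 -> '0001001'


num_bits = floor(log2(230)) + 1 = 8
leading_zeros = num_bits - 1 = 7
binary(230) = 11100110

Elias gamma(230) = '0000000' + '11100110' = 000000011100110 (15 bits)


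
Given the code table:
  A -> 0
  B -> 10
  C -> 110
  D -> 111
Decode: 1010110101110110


Decoding:
10 -> B
10 -> B
110 -> C
10 -> B
111 -> D
0 -> A
110 -> C


Result: BBCBDAC


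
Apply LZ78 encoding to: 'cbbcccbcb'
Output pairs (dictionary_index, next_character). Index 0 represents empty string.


LZ78 encoding steps:
Dictionary: {0: ''}
Step 1: w='' (idx 0), next='c' -> output (0, 'c'), add 'c' as idx 1
Step 2: w='' (idx 0), next='b' -> output (0, 'b'), add 'b' as idx 2
Step 3: w='b' (idx 2), next='c' -> output (2, 'c'), add 'bc' as idx 3
Step 4: w='c' (idx 1), next='c' -> output (1, 'c'), add 'cc' as idx 4
Step 5: w='bc' (idx 3), next='b' -> output (3, 'b'), add 'bcb' as idx 5


Encoded: [(0, 'c'), (0, 'b'), (2, 'c'), (1, 'c'), (3, 'b')]


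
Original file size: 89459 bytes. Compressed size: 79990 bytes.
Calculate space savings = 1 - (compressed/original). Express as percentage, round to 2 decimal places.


ratio = compressed/original = 79990/89459 = 0.894153
savings = 1 - ratio = 1 - 0.894153 = 0.105847
as a percentage: 0.105847 * 100 = 10.58%

Space savings = 1 - 79990/89459 = 10.58%


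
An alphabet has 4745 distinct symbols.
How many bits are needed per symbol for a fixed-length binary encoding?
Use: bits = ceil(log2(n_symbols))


log2(4745) = 12.2122
Bracket: 2^12 = 4096 < 4745 <= 2^13 = 8192
So ceil(log2(4745)) = 13

bits = ceil(log2(4745)) = ceil(12.2122) = 13 bits


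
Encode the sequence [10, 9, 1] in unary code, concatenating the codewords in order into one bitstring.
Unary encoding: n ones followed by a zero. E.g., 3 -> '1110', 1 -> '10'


Encode each number as n ones followed by a terminating 0:
  10 -> 11111111110 (11 bits)
  9 -> 1111111110 (10 bits)
  1 -> 10 (2 bits)
Total length = 11 + 10 + 2 = 23 bits.

Unary([10, 9, 1]) = 11111111110111111111010 (23 bits)


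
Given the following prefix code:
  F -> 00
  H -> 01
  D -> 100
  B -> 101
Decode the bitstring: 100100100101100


Decoding step by step:
Bits 100 -> D
Bits 100 -> D
Bits 100 -> D
Bits 101 -> B
Bits 100 -> D


Decoded message: DDDBD


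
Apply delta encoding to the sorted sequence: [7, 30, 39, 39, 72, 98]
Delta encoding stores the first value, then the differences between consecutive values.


First value: 7
Deltas:
  30 - 7 = 23
  39 - 30 = 9
  39 - 39 = 0
  72 - 39 = 33
  98 - 72 = 26


Delta encoded: [7, 23, 9, 0, 33, 26]


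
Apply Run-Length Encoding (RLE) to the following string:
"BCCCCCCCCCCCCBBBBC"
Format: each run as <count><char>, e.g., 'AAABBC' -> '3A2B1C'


Scanning runs left to right:
  i=0: run of 'B' x 1 -> '1B'
  i=1: run of 'C' x 12 -> '12C'
  i=13: run of 'B' x 4 -> '4B'
  i=17: run of 'C' x 1 -> '1C'

RLE = 1B12C4B1C


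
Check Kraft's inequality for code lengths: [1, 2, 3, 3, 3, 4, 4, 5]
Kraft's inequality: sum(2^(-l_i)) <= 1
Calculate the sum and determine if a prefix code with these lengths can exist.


Sum = 2^(-1) + 2^(-2) + 2^(-3) + 2^(-3) + 2^(-3) + 2^(-4) + 2^(-4) + 2^(-5)
    = 0.5 + 0.25 + 0.125 + 0.125 + 0.125 + 0.0625 + 0.0625 + 0.03125
    = 41/32 = 1.28125
Since 1.28125 > 1, Kraft's inequality is NOT satisfied.
A prefix code with these lengths CANNOT exist.

Kraft sum = 1.28125. Not satisfied.


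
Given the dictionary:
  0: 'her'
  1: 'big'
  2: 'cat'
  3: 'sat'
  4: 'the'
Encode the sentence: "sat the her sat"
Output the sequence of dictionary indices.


Look up each word in the dictionary:
  'sat' -> 3
  'the' -> 4
  'her' -> 0
  'sat' -> 3

Encoded: [3, 4, 0, 3]


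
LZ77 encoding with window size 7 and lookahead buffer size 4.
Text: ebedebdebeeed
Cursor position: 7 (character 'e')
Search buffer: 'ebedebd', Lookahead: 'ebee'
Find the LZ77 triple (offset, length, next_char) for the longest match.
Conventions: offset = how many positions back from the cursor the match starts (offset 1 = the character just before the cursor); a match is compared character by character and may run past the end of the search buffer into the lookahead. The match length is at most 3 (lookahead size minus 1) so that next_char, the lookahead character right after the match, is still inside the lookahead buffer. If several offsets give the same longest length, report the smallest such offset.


Try each offset into the search buffer:
  offset=1 (pos 6, char 'd'): match length 0
  offset=2 (pos 5, char 'b'): match length 0
  offset=3 (pos 4, char 'e'): match length 2
  offset=4 (pos 3, char 'd'): match length 0
  offset=5 (pos 2, char 'e'): match length 1
  offset=6 (pos 1, char 'b'): match length 0
  offset=7 (pos 0, char 'e'): match length 3
Longest match has length 3 at offset 7.
next_char = character at position 7 + 3 = 10 -> 'e'

Best match: offset=7, length=3 (matching 'ebe' starting at position 0)
LZ77 triple: (7, 3, 'e')


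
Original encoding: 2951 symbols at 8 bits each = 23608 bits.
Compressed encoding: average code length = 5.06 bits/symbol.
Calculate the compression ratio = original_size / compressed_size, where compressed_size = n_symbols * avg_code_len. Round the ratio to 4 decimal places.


original_size = n_symbols * orig_bits = 2951 * 8 = 23608 bits
compressed_size = n_symbols * avg_code_len = 2951 * 5.06 = 14932.06 bits
ratio = original_size / compressed_size = 23608 / 14932.06 = 1.581

Compression ratio = 1.581


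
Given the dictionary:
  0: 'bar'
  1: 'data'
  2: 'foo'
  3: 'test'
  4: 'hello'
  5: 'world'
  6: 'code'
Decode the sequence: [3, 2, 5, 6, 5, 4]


Look up each index in the dictionary:
  3 -> 'test'
  2 -> 'foo'
  5 -> 'world'
  6 -> 'code'
  5 -> 'world'
  4 -> 'hello'

Decoded: "test foo world code world hello"


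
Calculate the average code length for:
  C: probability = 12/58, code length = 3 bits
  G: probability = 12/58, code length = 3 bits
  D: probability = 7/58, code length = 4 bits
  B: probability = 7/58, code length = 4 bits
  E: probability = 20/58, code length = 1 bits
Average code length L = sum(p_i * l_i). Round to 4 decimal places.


Weighted contributions p_i * l_i:
  C: (12/58) * 3 = 36/58
  G: (12/58) * 3 = 36/58
  D: (7/58) * 4 = 28/58
  B: (7/58) * 4 = 28/58
  E: (20/58) * 1 = 20/58
Sum = (36 + 36 + 28 + 28 + 20)/58 = 148/58

L = 148/58 = 2.5517 bits/symbol


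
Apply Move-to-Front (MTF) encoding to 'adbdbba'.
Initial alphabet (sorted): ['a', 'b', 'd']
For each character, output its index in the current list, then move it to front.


MTF encoding:
'a': index 0 in ['a', 'b', 'd'] -> ['a', 'b', 'd']
'd': index 2 in ['a', 'b', 'd'] -> ['d', 'a', 'b']
'b': index 2 in ['d', 'a', 'b'] -> ['b', 'd', 'a']
'd': index 1 in ['b', 'd', 'a'] -> ['d', 'b', 'a']
'b': index 1 in ['d', 'b', 'a'] -> ['b', 'd', 'a']
'b': index 0 in ['b', 'd', 'a'] -> ['b', 'd', 'a']
'a': index 2 in ['b', 'd', 'a'] -> ['a', 'b', 'd']


Output: [0, 2, 2, 1, 1, 0, 2]


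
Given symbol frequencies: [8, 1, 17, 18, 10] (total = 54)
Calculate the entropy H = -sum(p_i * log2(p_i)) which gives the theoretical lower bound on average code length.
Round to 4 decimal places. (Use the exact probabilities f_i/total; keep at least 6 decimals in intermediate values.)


Per-symbol terms -p_i * log2(p_i) with p_i = f_i/54:
  p = 8/54 = 0.148148: log2(p) = -2.754888, -p*log2(p) = 0.408131
  p = 1/54 = 0.018519: log2(p) = -5.754888, -p*log2(p) = 0.106572
  p = 17/54 = 0.314815: log2(p) = -1.667425, -p*log2(p) = 0.524930
  p = 18/54 = 0.333333: log2(p) = -1.584963, -p*log2(p) = 0.528321
  p = 10/54 = 0.185185: log2(p) = -2.432959, -p*log2(p) = 0.450548
H = 0.408131 + 0.106572 + 0.524930 + 0.528321 + 0.450548 = 2.018502

H = 2.0185 bits/symbol


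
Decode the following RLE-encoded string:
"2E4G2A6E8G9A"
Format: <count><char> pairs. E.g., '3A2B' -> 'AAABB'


Expanding each <count><char> pair:
  2E -> 'EE'
  4G -> 'GGGG'
  2A -> 'AA'
  6E -> 'EEEEEE'
  8G -> 'GGGGGGGG'
  9A -> 'AAAAAAAAA'

Decoded = EEGGGGAAEEEEEEGGGGGGGGAAAAAAAAA


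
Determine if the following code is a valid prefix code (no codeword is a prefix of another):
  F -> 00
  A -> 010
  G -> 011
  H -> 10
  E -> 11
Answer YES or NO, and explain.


Checking each pair (does one codeword prefix another?):
  F='00' vs A='010': no prefix
  F='00' vs G='011': no prefix
  F='00' vs H='10': no prefix
  F='00' vs E='11': no prefix
  A='010' vs F='00': no prefix
  A='010' vs G='011': no prefix
  A='010' vs H='10': no prefix
  A='010' vs E='11': no prefix
  G='011' vs F='00': no prefix
  G='011' vs A='010': no prefix
  G='011' vs H='10': no prefix
  G='011' vs E='11': no prefix
  H='10' vs F='00': no prefix
  H='10' vs A='010': no prefix
  H='10' vs G='011': no prefix
  H='10' vs E='11': no prefix
  E='11' vs F='00': no prefix
  E='11' vs A='010': no prefix
  E='11' vs G='011': no prefix
  E='11' vs H='10': no prefix
No violation found over all pairs.

YES -- this is a valid prefix code. No codeword is a prefix of any other codeword.


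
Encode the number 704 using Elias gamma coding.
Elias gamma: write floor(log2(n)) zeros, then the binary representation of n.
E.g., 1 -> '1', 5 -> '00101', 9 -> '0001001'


num_bits = floor(log2(704)) + 1 = 10
leading_zeros = num_bits - 1 = 9
binary(704) = 1011000000

Elias gamma(704) = '000000000' + '1011000000' = 0000000001011000000 (19 bits)


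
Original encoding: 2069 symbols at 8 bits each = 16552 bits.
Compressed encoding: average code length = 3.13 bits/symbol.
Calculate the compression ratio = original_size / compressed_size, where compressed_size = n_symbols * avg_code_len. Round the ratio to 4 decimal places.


original_size = n_symbols * orig_bits = 2069 * 8 = 16552 bits
compressed_size = n_symbols * avg_code_len = 2069 * 3.13 = 6475.97 bits
ratio = original_size / compressed_size = 16552 / 6475.97 = 2.5559

Compression ratio = 2.5559


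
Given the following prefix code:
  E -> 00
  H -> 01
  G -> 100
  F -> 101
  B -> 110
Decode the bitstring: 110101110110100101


Decoding step by step:
Bits 110 -> B
Bits 101 -> F
Bits 110 -> B
Bits 110 -> B
Bits 100 -> G
Bits 101 -> F


Decoded message: BFBBGF


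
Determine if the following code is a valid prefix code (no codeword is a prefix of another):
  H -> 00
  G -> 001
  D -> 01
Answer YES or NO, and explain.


Checking each pair (does one codeword prefix another?):
  H='00' vs G='001': prefix -- VIOLATION

NO -- this is NOT a valid prefix code. H (00) is a prefix of G (001).


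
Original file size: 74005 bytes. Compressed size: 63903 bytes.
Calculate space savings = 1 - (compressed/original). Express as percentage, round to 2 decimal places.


ratio = compressed/original = 63903/74005 = 0.863496
savings = 1 - ratio = 1 - 0.863496 = 0.136504
as a percentage: 0.136504 * 100 = 13.65%

Space savings = 1 - 63903/74005 = 13.65%


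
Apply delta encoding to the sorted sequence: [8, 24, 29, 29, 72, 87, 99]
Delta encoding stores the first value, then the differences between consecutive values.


First value: 8
Deltas:
  24 - 8 = 16
  29 - 24 = 5
  29 - 29 = 0
  72 - 29 = 43
  87 - 72 = 15
  99 - 87 = 12


Delta encoded: [8, 16, 5, 0, 43, 15, 12]


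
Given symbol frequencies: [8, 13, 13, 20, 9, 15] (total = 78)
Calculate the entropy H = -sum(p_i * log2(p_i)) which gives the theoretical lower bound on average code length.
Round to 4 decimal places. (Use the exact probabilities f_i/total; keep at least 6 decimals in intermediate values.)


Per-symbol terms -p_i * log2(p_i) with p_i = f_i/78:
  p = 8/78 = 0.102564: log2(p) = -3.285402, -p*log2(p) = 0.336964
  p = 13/78 = 0.166667: log2(p) = -2.584963, -p*log2(p) = 0.430827
  p = 13/78 = 0.166667: log2(p) = -2.584963, -p*log2(p) = 0.430827
  p = 20/78 = 0.256410: log2(p) = -1.963474, -p*log2(p) = 0.503455
  p = 9/78 = 0.115385: log2(p) = -3.115477, -p*log2(p) = 0.359478
  p = 15/78 = 0.192308: log2(p) = -2.378512, -p*log2(p) = 0.457406
H = 0.336964 + 0.430827 + 0.430827 + 0.503455 + 0.359478 + 0.457406 = 2.518957

H = 2.519 bits/symbol


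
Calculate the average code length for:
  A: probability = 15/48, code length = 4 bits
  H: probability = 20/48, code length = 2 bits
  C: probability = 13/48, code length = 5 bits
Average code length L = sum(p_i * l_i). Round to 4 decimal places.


Weighted contributions p_i * l_i:
  A: (15/48) * 4 = 60/48
  H: (20/48) * 2 = 40/48
  C: (13/48) * 5 = 65/48
Sum = (60 + 40 + 65)/48 = 165/48

L = 165/48 = 3.4375 bits/symbol


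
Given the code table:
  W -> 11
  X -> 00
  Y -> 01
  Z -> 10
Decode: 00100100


Decoding:
00 -> X
10 -> Z
01 -> Y
00 -> X


Result: XZYX


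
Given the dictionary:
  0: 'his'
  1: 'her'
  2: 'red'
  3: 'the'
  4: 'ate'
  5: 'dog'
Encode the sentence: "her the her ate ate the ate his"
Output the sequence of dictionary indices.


Look up each word in the dictionary:
  'her' -> 1
  'the' -> 3
  'her' -> 1
  'ate' -> 4
  'ate' -> 4
  'the' -> 3
  'ate' -> 4
  'his' -> 0

Encoded: [1, 3, 1, 4, 4, 3, 4, 0]


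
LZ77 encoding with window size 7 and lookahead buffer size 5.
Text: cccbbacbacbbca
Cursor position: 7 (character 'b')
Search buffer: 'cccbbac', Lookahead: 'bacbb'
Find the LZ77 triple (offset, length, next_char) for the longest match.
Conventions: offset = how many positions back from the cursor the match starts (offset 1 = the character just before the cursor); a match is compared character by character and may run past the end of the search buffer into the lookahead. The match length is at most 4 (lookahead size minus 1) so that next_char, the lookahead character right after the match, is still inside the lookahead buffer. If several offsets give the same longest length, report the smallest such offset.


Try each offset into the search buffer:
  offset=1 (pos 6, char 'c'): match length 0
  offset=2 (pos 5, char 'a'): match length 0
  offset=3 (pos 4, char 'b'): match length 4
  offset=4 (pos 3, char 'b'): match length 1
  offset=5 (pos 2, char 'c'): match length 0
  offset=6 (pos 1, char 'c'): match length 0
  offset=7 (pos 0, char 'c'): match length 0
Longest match has length 4 at offset 3.
next_char = character at position 7 + 4 = 11 -> 'b'

Best match: offset=3, length=4 (matching 'bacb' starting at position 4)
LZ77 triple: (3, 4, 'b')


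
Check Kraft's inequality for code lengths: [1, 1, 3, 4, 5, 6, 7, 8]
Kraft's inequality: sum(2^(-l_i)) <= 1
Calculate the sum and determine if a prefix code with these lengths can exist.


Sum = 2^(-1) + 2^(-1) + 2^(-3) + 2^(-4) + 2^(-5) + 2^(-6) + 2^(-7) + 2^(-8)
    = 0.5 + 0.5 + 0.125 + 0.0625 + 0.03125 + 0.015625 + 0.0078125 + 0.00390625
    = 319/256 = 1.24609375
Since 1.24609375 > 1, Kraft's inequality is NOT satisfied.
A prefix code with these lengths CANNOT exist.

Kraft sum = 1.24609375. Not satisfied.


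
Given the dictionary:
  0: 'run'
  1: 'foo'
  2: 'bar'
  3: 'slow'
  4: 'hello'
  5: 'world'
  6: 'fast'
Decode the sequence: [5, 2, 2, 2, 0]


Look up each index in the dictionary:
  5 -> 'world'
  2 -> 'bar'
  2 -> 'bar'
  2 -> 'bar'
  0 -> 'run'

Decoded: "world bar bar bar run"


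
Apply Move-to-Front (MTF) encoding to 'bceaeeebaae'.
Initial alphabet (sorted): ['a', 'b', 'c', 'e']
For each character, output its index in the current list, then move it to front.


MTF encoding:
'b': index 1 in ['a', 'b', 'c', 'e'] -> ['b', 'a', 'c', 'e']
'c': index 2 in ['b', 'a', 'c', 'e'] -> ['c', 'b', 'a', 'e']
'e': index 3 in ['c', 'b', 'a', 'e'] -> ['e', 'c', 'b', 'a']
'a': index 3 in ['e', 'c', 'b', 'a'] -> ['a', 'e', 'c', 'b']
'e': index 1 in ['a', 'e', 'c', 'b'] -> ['e', 'a', 'c', 'b']
'e': index 0 in ['e', 'a', 'c', 'b'] -> ['e', 'a', 'c', 'b']
'e': index 0 in ['e', 'a', 'c', 'b'] -> ['e', 'a', 'c', 'b']
'b': index 3 in ['e', 'a', 'c', 'b'] -> ['b', 'e', 'a', 'c']
'a': index 2 in ['b', 'e', 'a', 'c'] -> ['a', 'b', 'e', 'c']
'a': index 0 in ['a', 'b', 'e', 'c'] -> ['a', 'b', 'e', 'c']
'e': index 2 in ['a', 'b', 'e', 'c'] -> ['e', 'a', 'b', 'c']


Output: [1, 2, 3, 3, 1, 0, 0, 3, 2, 0, 2]


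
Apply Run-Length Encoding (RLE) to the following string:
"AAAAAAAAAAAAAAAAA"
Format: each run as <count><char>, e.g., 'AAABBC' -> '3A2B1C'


Scanning runs left to right:
  i=0: run of 'A' x 17 -> '17A'

RLE = 17A


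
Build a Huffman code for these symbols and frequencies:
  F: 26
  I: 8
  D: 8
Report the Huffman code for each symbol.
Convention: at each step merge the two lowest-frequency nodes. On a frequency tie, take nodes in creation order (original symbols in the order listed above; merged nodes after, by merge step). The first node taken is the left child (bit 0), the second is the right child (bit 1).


Huffman tree construction:
Step 1: Merge I(8) + D(8) = 16
Step 2: Merge (I+D)(16) + F(26) = 42
Read each symbol's code off the tree from the root (left child = 0, right child = 1).

Codes:
  F: 1 (length 1)
  I: 00 (length 2)
  D: 01 (length 2)
Average code length: 58/42 = 1.3810 bits/symbol


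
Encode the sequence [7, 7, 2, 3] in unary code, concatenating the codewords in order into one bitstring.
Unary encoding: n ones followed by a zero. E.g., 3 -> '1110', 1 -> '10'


Encode each number as n ones followed by a terminating 0:
  7 -> 11111110 (8 bits)
  7 -> 11111110 (8 bits)
  2 -> 110 (3 bits)
  3 -> 1110 (4 bits)
Total length = 8 + 8 + 3 + 4 = 23 bits.

Unary([7, 7, 2, 3]) = 11111110111111101101110 (23 bits)


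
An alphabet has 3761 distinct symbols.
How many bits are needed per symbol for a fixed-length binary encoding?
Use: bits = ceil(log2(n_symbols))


log2(3761) = 11.8769
Bracket: 2^11 = 2048 < 3761 <= 2^12 = 4096
So ceil(log2(3761)) = 12

bits = ceil(log2(3761)) = ceil(11.8769) = 12 bits
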